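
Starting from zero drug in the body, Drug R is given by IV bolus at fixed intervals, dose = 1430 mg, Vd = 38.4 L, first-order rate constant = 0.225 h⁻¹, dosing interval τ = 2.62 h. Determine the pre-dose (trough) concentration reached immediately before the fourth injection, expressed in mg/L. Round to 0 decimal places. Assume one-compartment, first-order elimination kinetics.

38 mg/L

C₀ per dose = Dose / Vd = 1430 / 38.4 = 37.24 mg/L
Fraction remaining after one interval: r = e^(−kτ) = e^(−0.2250 × 2.62) = 0.5546
Before dose 4, 3 doses have been given (aged 1τ, 2τ, 3τ).
C_trough = C₀ × (r + r² + … + r^3) = C₀ × r(1−r^3)/(1−r)
        = 37.24 × 0.5546 × (1 − 0.1706) / (1 − 0.5546) = 38.46 mg/L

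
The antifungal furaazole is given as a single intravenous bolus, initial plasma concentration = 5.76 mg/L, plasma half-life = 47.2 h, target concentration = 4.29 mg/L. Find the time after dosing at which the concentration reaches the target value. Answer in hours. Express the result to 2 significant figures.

20 h

k = ln2 / t½ = 0.693147 / 47.2 = 0.01469 h⁻¹
t = ln(C₀ / C) / k = ln(5.760 / 4.29) / 0.01469
  = ln(1.343) / 0.01469 = 0.2949 / 0.01469 = 20.07 h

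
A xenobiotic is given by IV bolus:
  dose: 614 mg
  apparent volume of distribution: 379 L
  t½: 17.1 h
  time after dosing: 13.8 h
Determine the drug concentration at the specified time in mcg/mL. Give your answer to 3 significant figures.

C₀ = Dose / Vd = 614.0 / 379 = 1.620 mg/L
k = ln2 / t½ = 0.693147 / 17.1 = 0.04053 h⁻¹
C = C₀ · e^(−k·t) = 1.620 × e^(−0.04053 × 13.8)
  = 1.620 × 0.5716 = 0.9260 mg/L
(0.9260 mg/L = 0.9260 mcg/mL)

0.926 mcg/mL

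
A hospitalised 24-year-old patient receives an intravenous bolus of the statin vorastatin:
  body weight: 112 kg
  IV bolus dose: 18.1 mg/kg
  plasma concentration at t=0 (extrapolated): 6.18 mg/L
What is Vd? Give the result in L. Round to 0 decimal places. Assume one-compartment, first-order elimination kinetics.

328 L

Dose = 18.1 × 112 = 2027 mg
Vd = Dose / C₀ = 2027 / 6.18 = 328.0 L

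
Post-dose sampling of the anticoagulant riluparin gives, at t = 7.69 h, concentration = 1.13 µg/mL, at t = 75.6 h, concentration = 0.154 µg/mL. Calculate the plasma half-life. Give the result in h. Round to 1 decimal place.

23.6 h

k = ln(C₁/C₂) / (t₂ − t₁) = ln(1.13/0.154) / (75.6 − 7.69)
  = 1.993 / 67.91 = 0.02935 h⁻¹
t½ = ln2 / k = 0.693147 / 0.02935 = 23.62 h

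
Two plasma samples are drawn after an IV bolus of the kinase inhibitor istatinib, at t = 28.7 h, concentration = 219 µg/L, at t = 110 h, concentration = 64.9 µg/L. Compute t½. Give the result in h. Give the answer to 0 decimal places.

k = ln(C₁/C₂) / (t₂ − t₁) = ln(219/64.9) / (110 − 28.7)
  = 1.216 / 81.30 = 0.01496 h⁻¹
t½ = ln2 / k = 0.693147 / 0.01496 = 46.33 h

46 h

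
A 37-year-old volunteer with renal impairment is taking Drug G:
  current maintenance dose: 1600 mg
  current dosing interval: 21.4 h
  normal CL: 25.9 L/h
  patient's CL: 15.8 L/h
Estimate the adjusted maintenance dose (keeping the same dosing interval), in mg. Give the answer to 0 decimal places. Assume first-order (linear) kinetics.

976 mg

To keep the same average steady-state level, dosing rate must scale with clearance.
CL ratio = 15.8 / 25.9 = 0.6100
New dose (same interval) = 1600 × 0.6100 = 976.0 mg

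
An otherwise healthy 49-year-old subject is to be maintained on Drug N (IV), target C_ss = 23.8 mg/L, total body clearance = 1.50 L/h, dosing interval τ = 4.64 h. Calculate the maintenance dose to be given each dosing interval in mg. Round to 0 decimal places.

At steady state, Dose/τ = Css × CL.
Dose = Css × CL × τ = 23.8 × 1.500 × 4.64 = 165.6 mg

166 mg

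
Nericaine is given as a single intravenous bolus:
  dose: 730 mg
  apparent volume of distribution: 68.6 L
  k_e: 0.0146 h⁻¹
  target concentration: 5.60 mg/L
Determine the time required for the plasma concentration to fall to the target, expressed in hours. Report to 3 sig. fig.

C₀ = Dose / Vd = 730.0 / 68.6 = 10.64 mg/L
t = ln(C₀ / C) / k = ln(10.64 / 5.60) / 0.01460
  = ln(1.900) / 0.01460 = 0.6419 / 0.01460 = 43.97 h

44.0 h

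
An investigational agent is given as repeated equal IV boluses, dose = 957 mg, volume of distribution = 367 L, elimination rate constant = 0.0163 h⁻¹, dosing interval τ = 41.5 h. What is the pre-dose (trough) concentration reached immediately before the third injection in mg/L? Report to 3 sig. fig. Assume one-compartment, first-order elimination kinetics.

C₀ per dose = Dose / Vd = 957 / 367 = 2.608 mg/L
Fraction remaining after one interval: r = e^(−kτ) = e^(−0.01630 × 41.5) = 0.5084
Before dose 3, 2 doses have been given (aged 1τ, 2τ).
C_trough = C₀ × (r + r²) = 2.608 × (0.5084 + 0.2585) = 2.000 mg/L

2.00 mg/L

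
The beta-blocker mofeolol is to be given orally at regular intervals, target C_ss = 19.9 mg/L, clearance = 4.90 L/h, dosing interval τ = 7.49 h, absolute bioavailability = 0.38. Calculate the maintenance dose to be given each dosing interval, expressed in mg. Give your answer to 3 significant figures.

At steady state, F × (Dose/τ) = Css × CL.
Dose = Css × CL × τ / F = 19.9 × 4.900 × 7.49 / 0.38 = 1922 mg

1920 mg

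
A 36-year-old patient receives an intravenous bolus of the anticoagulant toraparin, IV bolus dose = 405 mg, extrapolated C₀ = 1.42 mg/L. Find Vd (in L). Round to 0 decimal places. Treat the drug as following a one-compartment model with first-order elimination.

285 L

Vd = Dose / C₀ = 405.0 / 1.42 = 285.2 L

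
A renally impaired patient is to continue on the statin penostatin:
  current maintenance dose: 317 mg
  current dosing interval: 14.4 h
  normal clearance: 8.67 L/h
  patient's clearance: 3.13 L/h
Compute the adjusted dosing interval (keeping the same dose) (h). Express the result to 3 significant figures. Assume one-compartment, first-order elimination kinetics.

To keep the same average steady-state level, dosing rate must scale with clearance.
CL ratio = 3.13 / 8.67 = 0.3610
New interval (same dose) = 14.4 / 0.3610 = 39.89 h

39.9 h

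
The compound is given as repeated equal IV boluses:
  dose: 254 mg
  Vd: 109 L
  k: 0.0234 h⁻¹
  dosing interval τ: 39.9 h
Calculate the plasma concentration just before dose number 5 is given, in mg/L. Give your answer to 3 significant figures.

C₀ per dose = Dose / Vd = 254 / 109 = 2.330 mg/L
Fraction remaining after one interval: r = e^(−kτ) = e^(−0.02340 × 39.9) = 0.3931
Before dose 5, 4 doses have been given (aged 1τ, 2τ, 3τ, 4τ).
C_trough = C₀ × (r + r² + … + r^4) = C₀ × r(1−r^4)/(1−r)
        = 2.330 × 0.3931 × (1 − 0.02388) / (1 − 0.3931) = 1.473 mg/L

1.47 mg/L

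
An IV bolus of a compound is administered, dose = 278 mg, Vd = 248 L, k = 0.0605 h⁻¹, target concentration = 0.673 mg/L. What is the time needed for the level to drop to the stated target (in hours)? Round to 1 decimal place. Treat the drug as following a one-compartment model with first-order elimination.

8.4 h

C₀ = Dose / Vd = 278.0 / 248 = 1.121 mg/L
t = ln(C₀ / C) / k = ln(1.121 / 0.673) / 0.06050
  = ln(1.666) / 0.06050 = 0.5104 / 0.06050 = 8.436 h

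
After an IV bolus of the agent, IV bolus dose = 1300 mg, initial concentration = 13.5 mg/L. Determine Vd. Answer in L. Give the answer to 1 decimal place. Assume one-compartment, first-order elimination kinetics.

Vd = Dose / C₀ = 1300 / 13.5 = 96.30 L

96.3 L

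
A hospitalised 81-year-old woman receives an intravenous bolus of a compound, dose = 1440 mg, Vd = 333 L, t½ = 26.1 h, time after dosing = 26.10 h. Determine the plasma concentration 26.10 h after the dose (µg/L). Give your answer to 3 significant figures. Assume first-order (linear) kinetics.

C₀ = Dose / Vd = 1440 / 333 = 4.324 mg/L
k = ln2 / t½ = 0.693147 / 26.1 = 0.02656 h⁻¹
t / t½ = 26.10 / 26.1 = 1 half-lives
C = C₀ × (1/2)^1 = 4.324 × 0.5000 = 2.162 mg/L
Convert: 2.162 mg/L × 1000 = 2162 µg/L

2160 µg/L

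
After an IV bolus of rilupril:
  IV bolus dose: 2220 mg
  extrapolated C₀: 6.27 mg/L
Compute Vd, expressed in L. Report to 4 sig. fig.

Vd = Dose / C₀ = 2220 / 6.27 = 354.1 L

354.1 L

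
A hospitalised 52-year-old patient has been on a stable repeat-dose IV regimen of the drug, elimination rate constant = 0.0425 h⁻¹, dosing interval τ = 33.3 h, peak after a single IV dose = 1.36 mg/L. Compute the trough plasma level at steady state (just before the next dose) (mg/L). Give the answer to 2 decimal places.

0.44 mg/L

e^(−kτ) = e^(−0.04250 × 33.3) = 0.2429
Accumulation ratio R = 1 / (1 − e^(−kτ)) = 1 / (1 − 0.2429) = 1.321
Steady-state trough = C₀ × R × e^(−kτ) = 1.36 × 1.321 × 0.2429 = 0.4364 mg/L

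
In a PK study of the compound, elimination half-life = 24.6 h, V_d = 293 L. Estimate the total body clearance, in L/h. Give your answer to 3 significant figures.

8.26 L/h

k = ln2 / t½ = 0.693147 / 24.6 = 0.02818 h⁻¹
CL = k × Vd = 0.02818 × 293 = 8.257 L/h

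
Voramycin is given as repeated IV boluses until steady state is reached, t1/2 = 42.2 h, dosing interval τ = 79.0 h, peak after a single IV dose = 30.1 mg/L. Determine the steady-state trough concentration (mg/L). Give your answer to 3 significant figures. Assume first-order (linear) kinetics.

k = ln2 / t½ = 0.693147 / 42.2 = 0.01643 h⁻¹
e^(−kτ) = e^(−0.01643 × 79.0) = 0.2731
Accumulation ratio R = 1 / (1 − e^(−kτ)) = 1 / (1 − 0.2731) = 1.376
Steady-state trough = C₀ × R × e^(−kτ) = 30.1 × 1.376 × 0.2731 = 11.31 mg/L

11.3 mg/L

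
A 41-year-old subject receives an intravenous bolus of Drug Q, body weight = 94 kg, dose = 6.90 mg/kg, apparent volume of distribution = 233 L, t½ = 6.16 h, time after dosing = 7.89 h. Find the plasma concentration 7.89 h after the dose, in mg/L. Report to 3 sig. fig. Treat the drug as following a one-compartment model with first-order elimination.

1.15 mg/L

Total dose = 6.90 × 94 = 648.6 mg
C₀ = Dose / Vd = 648.6 / 233 = 2.784 mg/L
k = ln2 / t½ = 0.693147 / 6.16 = 0.1125 h⁻¹
C = C₀ · e^(−k·t) = 2.784 × e^(−0.1125 × 7.89)
  = 2.784 × 0.4116 = 1.146 mg/L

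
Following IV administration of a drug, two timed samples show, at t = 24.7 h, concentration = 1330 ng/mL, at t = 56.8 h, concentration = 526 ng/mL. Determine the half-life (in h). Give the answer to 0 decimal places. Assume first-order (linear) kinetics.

k = ln(C₁/C₂) / (t₂ − t₁) = ln(1330/526) / (56.8 − 24.7)
  = 0.9276 / 32.10 = 0.02890 h⁻¹
t½ = ln2 / k = 0.693147 / 0.02890 = 23.98 h

24 h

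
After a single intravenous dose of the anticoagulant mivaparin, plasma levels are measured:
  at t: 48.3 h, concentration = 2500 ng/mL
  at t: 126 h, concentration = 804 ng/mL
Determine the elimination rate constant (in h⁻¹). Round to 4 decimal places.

0.0146 h⁻¹

k = ln(C₁/C₂) / (t₂ − t₁) = ln(2500/804) / (126 − 48.3)
  = 1.134 / 77.70 = 0.01459 h⁻¹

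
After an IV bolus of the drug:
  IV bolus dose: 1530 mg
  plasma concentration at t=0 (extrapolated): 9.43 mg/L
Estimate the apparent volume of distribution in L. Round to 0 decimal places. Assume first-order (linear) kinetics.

162 L

Vd = Dose / C₀ = 1530 / 9.43 = 162.2 L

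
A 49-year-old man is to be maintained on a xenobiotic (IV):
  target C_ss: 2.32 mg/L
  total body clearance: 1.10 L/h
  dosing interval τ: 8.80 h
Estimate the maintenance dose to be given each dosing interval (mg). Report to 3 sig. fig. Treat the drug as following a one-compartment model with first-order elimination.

At steady state, Dose/τ = Css × CL.
Dose = Css × CL × τ = 2.32 × 1.100 × 8.80 = 22.46 mg

22.5 mg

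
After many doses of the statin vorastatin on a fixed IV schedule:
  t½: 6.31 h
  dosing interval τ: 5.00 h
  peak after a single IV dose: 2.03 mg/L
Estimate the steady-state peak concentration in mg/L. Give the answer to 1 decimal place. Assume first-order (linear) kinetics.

k = ln2 / t½ = 0.693147 / 6.31 = 0.1098 h⁻¹
e^(−kτ) = e^(−0.1098 × 5.00) = 0.5775
Accumulation ratio R = 1 / (1 − e^(−kτ)) = 1 / (1 − 0.5775) = 2.367
Steady-state peak = C₀ × R = 2.03 × 2.367 = 4.805 mg/L

4.8 mg/L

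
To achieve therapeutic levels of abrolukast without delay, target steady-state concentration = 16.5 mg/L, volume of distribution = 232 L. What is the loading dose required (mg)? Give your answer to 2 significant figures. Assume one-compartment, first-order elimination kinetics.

3800 mg

LD = Css × Vd = 16.5 × 232 = 3828 mg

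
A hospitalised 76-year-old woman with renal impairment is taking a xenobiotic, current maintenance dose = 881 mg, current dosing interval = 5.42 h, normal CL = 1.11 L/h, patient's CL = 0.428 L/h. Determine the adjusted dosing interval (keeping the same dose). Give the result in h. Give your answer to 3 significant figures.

14.1 h

To keep the same average steady-state level, dosing rate must scale with clearance.
CL ratio = 0.428 / 1.11 = 0.3856
New interval (same dose) = 5.42 / 0.3856 = 14.06 h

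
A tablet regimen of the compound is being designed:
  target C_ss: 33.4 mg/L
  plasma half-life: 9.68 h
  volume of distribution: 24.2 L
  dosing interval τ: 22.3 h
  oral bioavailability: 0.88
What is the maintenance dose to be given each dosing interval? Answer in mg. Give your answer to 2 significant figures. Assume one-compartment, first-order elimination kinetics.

1500 mg

k = ln2 / t½ = 0.693147 / 9.68 = 0.07161 h⁻¹
CL = k × Vd = 0.07161 × 24.2 = 1.733 L/h
At steady state, F × (Dose/τ) = Css × CL.
Dose = Css × CL × τ / F = 33.4 × 1.733 × 22.3 / 0.88 = 1467 mg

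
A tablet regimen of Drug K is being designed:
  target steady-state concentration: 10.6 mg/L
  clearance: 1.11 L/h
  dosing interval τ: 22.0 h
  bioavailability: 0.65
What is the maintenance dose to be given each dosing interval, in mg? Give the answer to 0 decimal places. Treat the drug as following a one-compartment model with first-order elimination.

398 mg

At steady state, F × (Dose/τ) = Css × CL.
Dose = Css × CL × τ / F = 10.6 × 1.110 × 22.0 / 0.65 = 398.2 mg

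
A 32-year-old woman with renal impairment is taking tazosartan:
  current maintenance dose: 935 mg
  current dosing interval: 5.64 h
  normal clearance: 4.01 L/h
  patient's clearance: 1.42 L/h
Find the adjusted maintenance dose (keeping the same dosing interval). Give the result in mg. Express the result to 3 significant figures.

To keep the same average steady-state level, dosing rate must scale with clearance.
CL ratio = 1.42 / 4.01 = 0.3541
New dose (same interval) = 935 × 0.3541 = 331.1 mg

331 mg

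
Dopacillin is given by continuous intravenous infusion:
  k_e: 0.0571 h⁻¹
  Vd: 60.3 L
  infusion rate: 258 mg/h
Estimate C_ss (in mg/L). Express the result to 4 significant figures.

CL = k × Vd = 0.05710 × 60.3 = 3.443 L/h
At steady state Css = R₀ / CL = 258 / 3.443 = 74.93 mg/L

74.93 mg/L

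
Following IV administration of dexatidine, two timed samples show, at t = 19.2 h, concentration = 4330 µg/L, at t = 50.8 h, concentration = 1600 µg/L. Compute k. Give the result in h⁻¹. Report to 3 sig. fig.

k = ln(C₁/C₂) / (t₂ − t₁) = ln(4330/1600) / (50.8 − 19.2)
  = 0.9956 / 31.60 = 0.03151 h⁻¹

0.0315 h⁻¹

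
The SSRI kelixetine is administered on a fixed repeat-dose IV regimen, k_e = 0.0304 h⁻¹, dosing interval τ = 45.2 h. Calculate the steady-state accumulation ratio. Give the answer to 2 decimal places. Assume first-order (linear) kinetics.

1.34

e^(−kτ) = e^(−0.03040 × 45.2) = 0.2531
Accumulation ratio R = 1 / (1 − e^(−kτ)) = 1 / (1 − 0.2531) = 1.339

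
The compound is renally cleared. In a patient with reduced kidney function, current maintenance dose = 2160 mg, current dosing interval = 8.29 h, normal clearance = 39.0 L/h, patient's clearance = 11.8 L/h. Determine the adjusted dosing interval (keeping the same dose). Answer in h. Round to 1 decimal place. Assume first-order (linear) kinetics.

To keep the same average steady-state level, dosing rate must scale with clearance.
CL ratio = 11.8 / 39.0 = 0.3026
New interval (same dose) = 8.29 / 0.3026 = 27.40 h

27.4 h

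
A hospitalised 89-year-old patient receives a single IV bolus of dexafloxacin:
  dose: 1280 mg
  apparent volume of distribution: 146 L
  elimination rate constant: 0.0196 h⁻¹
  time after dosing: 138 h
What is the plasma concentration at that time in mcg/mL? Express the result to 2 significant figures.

C₀ = Dose / Vd = 1280 / 146 = 8.767 mg/L
C = C₀ · e^(−k·t) = 8.767 × e^(−0.01960 × 138)
  = 8.767 × 0.06688 = 0.5863 mg/L
(0.5863 mg/L = 0.5863 mcg/mL)

0.59 mcg/mL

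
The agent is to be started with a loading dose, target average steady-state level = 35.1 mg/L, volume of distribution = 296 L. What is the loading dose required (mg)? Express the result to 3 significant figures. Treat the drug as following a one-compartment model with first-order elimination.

10400 mg

LD = Css × Vd = 35.1 × 296 = 10390 mg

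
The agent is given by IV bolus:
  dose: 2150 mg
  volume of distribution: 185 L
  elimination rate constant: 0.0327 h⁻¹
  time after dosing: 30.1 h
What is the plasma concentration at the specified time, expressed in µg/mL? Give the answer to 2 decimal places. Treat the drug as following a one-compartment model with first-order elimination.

4.34 µg/mL

C₀ = Dose / Vd = 2150 / 185 = 11.62 mg/L
C = C₀ · e^(−k·t) = 11.62 × e^(−0.03270 × 30.1)
  = 11.62 × 0.3737 = 4.342 mg/L
(4.342 mg/L = 4.342 µg/mL)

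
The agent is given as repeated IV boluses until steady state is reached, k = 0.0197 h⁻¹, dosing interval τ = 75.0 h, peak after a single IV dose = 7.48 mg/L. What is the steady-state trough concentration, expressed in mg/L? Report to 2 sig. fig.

2.2 mg/L

e^(−kτ) = e^(−0.01970 × 75.0) = 0.2282
Accumulation ratio R = 1 / (1 − e^(−kτ)) = 1 / (1 − 0.2282) = 1.296
Steady-state trough = C₀ × R × e^(−kτ) = 7.48 × 1.296 × 0.2282 = 2.212 mg/L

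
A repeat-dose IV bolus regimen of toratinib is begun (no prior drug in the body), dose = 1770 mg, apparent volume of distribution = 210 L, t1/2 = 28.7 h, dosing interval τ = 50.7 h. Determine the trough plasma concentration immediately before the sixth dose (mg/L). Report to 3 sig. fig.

C₀ per dose = Dose / Vd = 1770 / 210 = 8.429 mg/L
k = ln2 / t½ = 0.693147 / 28.7 = 0.02415 h⁻¹
Fraction remaining after one interval: r = e^(−kτ) = e^(−0.02415 × 50.7) = 0.2939
Before dose 6, 5 doses have been given (aged 1τ, 2τ, 3τ, 4τ, 5τ).
C_trough = C₀ × (r + r² + … + r^5) = C₀ × r(1−r^5)/(1−r)
        = 8.429 × 0.2939 × (1 − 0.002193) / (1 − 0.2939) = 3.501 mg/L

3.50 mg/L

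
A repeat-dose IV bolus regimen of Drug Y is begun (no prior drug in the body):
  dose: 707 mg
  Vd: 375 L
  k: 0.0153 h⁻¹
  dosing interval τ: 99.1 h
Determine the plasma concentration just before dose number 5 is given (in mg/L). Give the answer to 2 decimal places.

0.53 mg/L

C₀ per dose = Dose / Vd = 707 / 375 = 1.885 mg/L
Fraction remaining after one interval: r = e^(−kτ) = e^(−0.01530 × 99.1) = 0.2195
Before dose 5, 4 doses have been given (aged 1τ, 2τ, 3τ, 4τ).
C_trough = C₀ × (r + r² + … + r^4) = C₀ × r(1−r^4)/(1−r)
        = 1.885 × 0.2195 × (1 − 0.002321) / (1 − 0.2195) = 0.5289 mg/L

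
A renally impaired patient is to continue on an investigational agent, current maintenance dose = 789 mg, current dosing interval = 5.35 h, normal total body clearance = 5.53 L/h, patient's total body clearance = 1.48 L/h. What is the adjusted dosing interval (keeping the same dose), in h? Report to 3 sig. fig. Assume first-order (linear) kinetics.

To keep the same average steady-state level, dosing rate must scale with clearance.
CL ratio = 1.48 / 5.53 = 0.2676
New interval (same dose) = 5.35 / 0.2676 = 19.99 h

20.0 h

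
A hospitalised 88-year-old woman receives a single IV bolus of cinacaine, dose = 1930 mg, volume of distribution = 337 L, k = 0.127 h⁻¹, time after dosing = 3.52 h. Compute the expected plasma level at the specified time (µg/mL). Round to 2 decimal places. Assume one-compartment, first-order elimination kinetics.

C₀ = Dose / Vd = 1930 / 337 = 5.727 mg/L
C = C₀ · e^(−k·t) = 5.727 × e^(−0.1270 × 3.52)
  = 5.727 × 0.6395 = 3.662 mg/L
(3.662 mg/L = 3.662 µg/mL)

3.66 µg/mL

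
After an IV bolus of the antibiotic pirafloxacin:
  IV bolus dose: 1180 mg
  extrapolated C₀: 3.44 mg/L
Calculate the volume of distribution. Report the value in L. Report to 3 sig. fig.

343 L

Vd = Dose / C₀ = 1180 / 3.44 = 343.0 L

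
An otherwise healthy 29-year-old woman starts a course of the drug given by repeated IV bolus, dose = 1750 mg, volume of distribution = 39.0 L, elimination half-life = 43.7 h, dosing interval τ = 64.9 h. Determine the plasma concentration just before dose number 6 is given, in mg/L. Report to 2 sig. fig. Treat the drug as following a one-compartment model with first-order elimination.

C₀ per dose = Dose / Vd = 1750 / 39.0 = 44.87 mg/L
k = ln2 / t½ = 0.693147 / 43.7 = 0.01586 h⁻¹
Fraction remaining after one interval: r = e^(−kτ) = e^(−0.01586 × 64.9) = 0.3573
Before dose 6, 5 doses have been given (aged 1τ, 2τ, 3τ, 4τ, 5τ).
C_trough = C₀ × (r + r² + … + r^5) = C₀ × r(1−r^5)/(1−r)
        = 44.87 × 0.3573 × (1 − 0.005823) / (1 − 0.3573) = 24.80 mg/L

25 mg/L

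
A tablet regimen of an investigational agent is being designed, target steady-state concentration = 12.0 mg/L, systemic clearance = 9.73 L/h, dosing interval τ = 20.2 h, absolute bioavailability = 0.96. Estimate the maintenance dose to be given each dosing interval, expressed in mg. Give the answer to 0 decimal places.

At steady state, F × (Dose/τ) = Css × CL.
Dose = Css × CL × τ / F = 12.0 × 9.730 × 20.2 / 0.96 = 2457 mg

2457 mg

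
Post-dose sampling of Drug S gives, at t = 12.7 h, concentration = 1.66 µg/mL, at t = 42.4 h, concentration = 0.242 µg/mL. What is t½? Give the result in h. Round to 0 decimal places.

k = ln(C₁/C₂) / (t₂ − t₁) = ln(1.66/0.242) / (42.4 − 12.7)
  = 1.926 / 29.70 = 0.06485 h⁻¹
t½ = ln2 / k = 0.693147 / 0.06485 = 10.69 h

11 h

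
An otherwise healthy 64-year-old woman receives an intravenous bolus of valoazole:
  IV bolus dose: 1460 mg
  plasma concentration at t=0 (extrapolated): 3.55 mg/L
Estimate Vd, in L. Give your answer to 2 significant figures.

Vd = Dose / C₀ = 1460 / 3.55 = 411.3 L

410 L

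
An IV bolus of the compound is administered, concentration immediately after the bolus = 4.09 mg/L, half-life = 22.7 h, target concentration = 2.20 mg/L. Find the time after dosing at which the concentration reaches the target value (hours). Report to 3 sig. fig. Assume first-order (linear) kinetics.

20.3 h

k = ln2 / t½ = 0.693147 / 22.7 = 0.03054 h⁻¹
t = ln(C₀ / C) / k = ln(4.090 / 2.20) / 0.03054
  = ln(1.859) / 0.03054 = 0.6200 / 0.03054 = 20.30 h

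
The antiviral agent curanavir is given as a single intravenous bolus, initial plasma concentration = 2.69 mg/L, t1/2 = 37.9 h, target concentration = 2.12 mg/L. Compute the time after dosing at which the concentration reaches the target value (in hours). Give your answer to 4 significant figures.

13.02 h

k = ln2 / t½ = 0.693147 / 37.9 = 0.01829 h⁻¹
t = ln(C₀ / C) / k = ln(2.690 / 2.12) / 0.01829
  = ln(1.269) / 0.01829 = 0.2382 / 0.01829 = 13.02 h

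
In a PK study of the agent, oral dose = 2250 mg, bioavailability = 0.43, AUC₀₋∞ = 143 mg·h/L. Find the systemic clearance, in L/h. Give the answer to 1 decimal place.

CL = F·Dose / AUC = 0.43 × 2250 / 143 = 6.766 L/h

6.8 L/h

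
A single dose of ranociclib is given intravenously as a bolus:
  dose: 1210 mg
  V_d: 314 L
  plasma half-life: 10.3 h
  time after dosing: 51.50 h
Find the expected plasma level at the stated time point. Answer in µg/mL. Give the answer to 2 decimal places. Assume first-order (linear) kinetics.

C₀ = Dose / Vd = 1210 / 314 = 3.854 mg/L
k = ln2 / t½ = 0.693147 / 10.3 = 0.06730 h⁻¹
t / t½ = 51.50 / 10.3 = 5 half-lives
C = C₀ × (1/2)^5 = 3.854 × 0.03125 = 0.1204 mg/L
(0.1204 mg/L = 0.1204 µg/mL)

0.12 µg/mL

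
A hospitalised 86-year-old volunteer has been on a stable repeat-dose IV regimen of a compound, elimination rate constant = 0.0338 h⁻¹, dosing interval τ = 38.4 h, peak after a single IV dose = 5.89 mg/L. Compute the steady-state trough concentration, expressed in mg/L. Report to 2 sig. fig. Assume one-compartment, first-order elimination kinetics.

2.2 mg/L

e^(−kτ) = e^(−0.03380 × 38.4) = 0.2731
Accumulation ratio R = 1 / (1 − e^(−kτ)) = 1 / (1 − 0.2731) = 1.376
Steady-state trough = C₀ × R × e^(−kτ) = 5.89 × 1.376 × 0.2731 = 2.213 mg/L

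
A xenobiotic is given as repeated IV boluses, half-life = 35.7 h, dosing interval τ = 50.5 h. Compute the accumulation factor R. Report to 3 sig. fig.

1.60

k = ln2 / t½ = 0.693147 / 35.7 = 0.01942 h⁻¹
e^(−kτ) = e^(−0.01942 × 50.5) = 0.3750
Accumulation ratio R = 1 / (1 − e^(−kτ)) = 1 / (1 − 0.3750) = 1.600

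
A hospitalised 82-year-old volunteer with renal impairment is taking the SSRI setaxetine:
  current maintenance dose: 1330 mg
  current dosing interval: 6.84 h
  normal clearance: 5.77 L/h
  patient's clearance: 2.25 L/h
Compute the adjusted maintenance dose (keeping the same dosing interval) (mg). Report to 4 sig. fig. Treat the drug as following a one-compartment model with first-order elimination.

To keep the same average steady-state level, dosing rate must scale with clearance.
CL ratio = 2.25 / 5.77 = 0.3899
New dose (same interval) = 1330 × 0.3899 = 518.6 mg

518.6 mg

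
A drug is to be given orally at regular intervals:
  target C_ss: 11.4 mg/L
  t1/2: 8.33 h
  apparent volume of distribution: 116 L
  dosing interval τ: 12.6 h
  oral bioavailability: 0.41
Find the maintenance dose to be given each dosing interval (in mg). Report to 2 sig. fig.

k = ln2 / t½ = 0.693147 / 8.33 = 0.08321 h⁻¹
CL = k × Vd = 0.08321 × 116 = 9.652 L/h
At steady state, F × (Dose/τ) = Css × CL.
Dose = Css × CL × τ / F = 11.4 × 9.652 × 12.6 / 0.41 = 3381 mg

3400 mg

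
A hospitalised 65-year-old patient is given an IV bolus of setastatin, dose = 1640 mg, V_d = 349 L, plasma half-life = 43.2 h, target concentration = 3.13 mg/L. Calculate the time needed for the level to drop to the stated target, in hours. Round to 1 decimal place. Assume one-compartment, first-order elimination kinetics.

C₀ = Dose / Vd = 1640 / 349 = 4.699 mg/L
k = ln2 / t½ = 0.693147 / 43.2 = 0.01605 h⁻¹
t = ln(C₀ / C) / k = ln(4.699 / 3.13) / 0.01605
  = ln(1.501) / 0.01605 = 0.4061 / 0.01605 = 25.30 h

25.3 h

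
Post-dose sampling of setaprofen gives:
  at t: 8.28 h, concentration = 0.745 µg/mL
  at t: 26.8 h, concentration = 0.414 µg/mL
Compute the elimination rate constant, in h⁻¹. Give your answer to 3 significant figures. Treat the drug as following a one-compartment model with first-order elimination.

k = ln(C₁/C₂) / (t₂ − t₁) = ln(0.745/0.414) / (26.8 − 8.28)
  = 0.5875 / 18.52 = 0.03172 h⁻¹

0.0317 h⁻¹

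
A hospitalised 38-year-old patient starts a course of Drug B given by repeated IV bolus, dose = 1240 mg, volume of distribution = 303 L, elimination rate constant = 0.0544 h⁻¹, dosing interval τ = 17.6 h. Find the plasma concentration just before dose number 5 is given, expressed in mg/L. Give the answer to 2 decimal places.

C₀ per dose = Dose / Vd = 1240 / 303 = 4.092 mg/L
Fraction remaining after one interval: r = e^(−kτ) = e^(−0.05440 × 17.6) = 0.3839
Before dose 5, 4 doses have been given (aged 1τ, 2τ, 3τ, 4τ).
C_trough = C₀ × (r + r² + … + r^4) = C₀ × r(1−r^4)/(1−r)
        = 4.092 × 0.3839 × (1 − 0.02172) / (1 − 0.3839) = 2.494 mg/L

2.49 mg/L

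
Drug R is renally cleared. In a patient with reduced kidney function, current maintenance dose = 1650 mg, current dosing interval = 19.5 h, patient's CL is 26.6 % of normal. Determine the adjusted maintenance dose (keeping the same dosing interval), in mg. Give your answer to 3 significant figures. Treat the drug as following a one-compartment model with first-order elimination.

To keep the same average steady-state level, dosing rate must scale with clearance.
CL ratio = 26.6 / 100 = 0.2660
New dose (same interval) = 1650 × 0.2660 = 438.9 mg

439 mg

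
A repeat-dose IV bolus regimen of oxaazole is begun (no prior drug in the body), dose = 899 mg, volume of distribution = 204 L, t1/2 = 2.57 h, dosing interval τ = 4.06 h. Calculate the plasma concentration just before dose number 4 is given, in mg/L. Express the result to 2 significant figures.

C₀ per dose = Dose / Vd = 899 / 204 = 4.407 mg/L
k = ln2 / t½ = 0.693147 / 2.57 = 0.2697 h⁻¹
Fraction remaining after one interval: r = e^(−kτ) = e^(−0.2697 × 4.06) = 0.3345
Before dose 4, 3 doses have been given (aged 1τ, 2τ, 3τ).
C_trough = C₀ × (r + r² + … + r^3) = C₀ × r(1−r^3)/(1−r)
        = 4.407 × 0.3345 × (1 − 0.03743) / (1 − 0.3345) = 2.132 mg/L

2.1 mg/L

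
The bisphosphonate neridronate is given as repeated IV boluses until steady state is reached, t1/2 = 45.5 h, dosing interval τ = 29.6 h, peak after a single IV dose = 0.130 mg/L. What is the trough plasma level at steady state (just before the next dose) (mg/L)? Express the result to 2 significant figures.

k = ln2 / t½ = 0.693147 / 45.5 = 0.01523 h⁻¹
e^(−kτ) = e^(−0.01523 × 29.6) = 0.6371
Accumulation ratio R = 1 / (1 − e^(−kτ)) = 1 / (1 − 0.6371) = 2.756
Steady-state trough = C₀ × R × e^(−kτ) = 0.130 × 2.756 × 0.6371 = 0.2283 mg/L

0.23 mg/L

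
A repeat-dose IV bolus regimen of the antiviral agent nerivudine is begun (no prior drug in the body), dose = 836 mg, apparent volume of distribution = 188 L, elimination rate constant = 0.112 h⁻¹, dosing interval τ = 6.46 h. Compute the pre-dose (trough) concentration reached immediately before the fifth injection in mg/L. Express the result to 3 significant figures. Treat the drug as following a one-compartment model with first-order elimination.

3.96 mg/L

C₀ per dose = Dose / Vd = 836 / 188 = 4.447 mg/L
Fraction remaining after one interval: r = e^(−kτ) = e^(−0.1120 × 6.46) = 0.4850
Before dose 5, 4 doses have been given (aged 1τ, 2τ, 3τ, 4τ).
C_trough = C₀ × (r + r² + … + r^4) = C₀ × r(1−r^4)/(1−r)
        = 4.447 × 0.4850 × (1 − 0.05533) / (1 − 0.4850) = 3.956 mg/L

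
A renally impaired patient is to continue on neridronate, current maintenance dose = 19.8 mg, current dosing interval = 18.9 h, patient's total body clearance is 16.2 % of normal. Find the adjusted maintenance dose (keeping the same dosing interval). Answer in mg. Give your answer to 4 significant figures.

3.208 mg

To keep the same average steady-state level, dosing rate must scale with clearance.
CL ratio = 16.2 / 100 = 0.1620
New dose (same interval) = 19.8 × 0.1620 = 3.208 mg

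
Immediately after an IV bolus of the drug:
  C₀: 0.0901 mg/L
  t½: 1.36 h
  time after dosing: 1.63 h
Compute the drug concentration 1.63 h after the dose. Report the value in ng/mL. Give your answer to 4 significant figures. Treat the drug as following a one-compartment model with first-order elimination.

k = ln2 / t½ = 0.693147 / 1.36 = 0.5097 h⁻¹
C = C₀ · e^(−k·t) = 0.09010 × e^(−0.5097 × 1.63)
  = 0.09010 × 0.4357 = 0.03926 mg/L
Convert: 0.03926 mg/L × 1000 = 39.26 ng/mL

39.26 ng/mL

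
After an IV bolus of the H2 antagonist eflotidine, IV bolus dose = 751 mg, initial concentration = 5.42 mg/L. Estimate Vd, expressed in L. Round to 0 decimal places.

139 L

Vd = Dose / C₀ = 751.0 / 5.42 = 138.6 L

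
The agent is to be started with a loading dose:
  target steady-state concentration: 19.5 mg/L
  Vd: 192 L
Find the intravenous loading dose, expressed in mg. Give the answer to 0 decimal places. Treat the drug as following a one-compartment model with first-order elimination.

LD = Css × Vd = 19.5 × 192 = 3744 mg

3744 mg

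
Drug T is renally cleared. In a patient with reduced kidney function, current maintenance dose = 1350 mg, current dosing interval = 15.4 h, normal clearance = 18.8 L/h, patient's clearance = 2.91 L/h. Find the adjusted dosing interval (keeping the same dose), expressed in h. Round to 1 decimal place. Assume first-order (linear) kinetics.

99.5 h

To keep the same average steady-state level, dosing rate must scale with clearance.
CL ratio = 2.91 / 18.8 = 0.1548
New interval (same dose) = 15.4 / 0.1548 = 99.48 h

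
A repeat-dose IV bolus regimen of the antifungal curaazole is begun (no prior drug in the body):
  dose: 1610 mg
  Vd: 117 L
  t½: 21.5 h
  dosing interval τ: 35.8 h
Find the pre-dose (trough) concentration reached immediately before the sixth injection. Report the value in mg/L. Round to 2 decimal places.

6.32 mg/L

C₀ per dose = Dose / Vd = 1610 / 117 = 13.76 mg/L
k = ln2 / t½ = 0.693147 / 21.5 = 0.03224 h⁻¹
Fraction remaining after one interval: r = e^(−kτ) = e^(−0.03224 × 35.8) = 0.3153
Before dose 6, 5 doses have been given (aged 1τ, 2τ, 3τ, 4τ, 5τ).
C_trough = C₀ × (r + r² + … + r^5) = C₀ × r(1−r^5)/(1−r)
        = 13.76 × 0.3153 × (1 − 0.003116) / (1 − 0.3153) = 6.317 mg/L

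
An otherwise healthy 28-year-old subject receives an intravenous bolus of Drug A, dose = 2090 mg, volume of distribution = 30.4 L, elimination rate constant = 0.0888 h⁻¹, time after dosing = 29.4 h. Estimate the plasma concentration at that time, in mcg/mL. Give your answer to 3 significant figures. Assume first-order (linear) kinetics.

C₀ = Dose / Vd = 2090 / 30.4 = 68.75 mg/L
C = C₀ · e^(−k·t) = 68.75 × e^(−0.08880 × 29.4)
  = 68.75 × 0.07348 = 5.052 mg/L
(5.052 mg/L = 5.052 mcg/mL)

5.05 mcg/mL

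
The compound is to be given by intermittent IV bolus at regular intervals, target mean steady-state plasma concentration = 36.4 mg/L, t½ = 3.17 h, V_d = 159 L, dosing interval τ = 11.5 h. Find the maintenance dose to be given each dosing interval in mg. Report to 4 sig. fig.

k = ln2 / t½ = 0.693147 / 3.17 = 0.2187 h⁻¹
CL = k × Vd = 0.2187 × 159 = 34.77 L/h
At steady state, Dose/τ = Css × CL.
Dose = Css × CL × τ = 36.4 × 34.77 × 11.5 = 14550 mg

14550 mg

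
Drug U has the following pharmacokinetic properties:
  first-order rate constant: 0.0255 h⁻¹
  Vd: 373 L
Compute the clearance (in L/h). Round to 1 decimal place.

CL = k × Vd = 0.0255 × 373 = 9.512 L/h

9.5 L/h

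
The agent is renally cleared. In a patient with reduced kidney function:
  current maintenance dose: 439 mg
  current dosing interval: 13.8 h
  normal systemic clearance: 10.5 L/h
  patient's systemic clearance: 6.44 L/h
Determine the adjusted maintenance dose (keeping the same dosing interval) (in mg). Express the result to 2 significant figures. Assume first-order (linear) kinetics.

270 mg

To keep the same average steady-state level, dosing rate must scale with clearance.
CL ratio = 6.44 / 10.5 = 0.6133
New dose (same interval) = 439 × 0.6133 = 269.2 mg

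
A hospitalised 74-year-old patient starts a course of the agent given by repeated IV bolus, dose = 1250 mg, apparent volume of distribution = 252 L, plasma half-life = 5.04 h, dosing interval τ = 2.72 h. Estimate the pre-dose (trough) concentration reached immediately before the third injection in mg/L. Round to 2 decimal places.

5.76 mg/L

C₀ per dose = Dose / Vd = 1250 / 252 = 4.960 mg/L
k = ln2 / t½ = 0.693147 / 5.04 = 0.1375 h⁻¹
Fraction remaining after one interval: r = e^(−kτ) = e^(−0.1375 × 2.72) = 0.6880
Before dose 3, 2 doses have been given (aged 1τ, 2τ).
C_trough = C₀ × (r + r²) = 4.960 × (0.6880 + 0.4733) = 5.760 mg/L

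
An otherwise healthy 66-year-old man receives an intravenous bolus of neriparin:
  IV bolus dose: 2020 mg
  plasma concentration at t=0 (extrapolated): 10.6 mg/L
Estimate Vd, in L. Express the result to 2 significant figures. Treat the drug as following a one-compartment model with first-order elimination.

Vd = Dose / C₀ = 2020 / 10.6 = 190.6 L

190 L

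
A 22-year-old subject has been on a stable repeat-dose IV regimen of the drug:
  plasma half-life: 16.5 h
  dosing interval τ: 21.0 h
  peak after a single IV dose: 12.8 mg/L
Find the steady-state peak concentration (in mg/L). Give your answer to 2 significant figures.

22 mg/L

k = ln2 / t½ = 0.693147 / 16.5 = 0.04201 h⁻¹
e^(−kτ) = e^(−0.04201 × 21.0) = 0.4139
Accumulation ratio R = 1 / (1 − e^(−kτ)) = 1 / (1 − 0.4139) = 1.706
Steady-state peak = C₀ × R = 12.8 × 1.706 = 21.84 mg/L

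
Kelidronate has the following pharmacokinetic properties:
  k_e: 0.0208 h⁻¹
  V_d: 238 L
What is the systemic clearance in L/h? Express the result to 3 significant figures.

4.95 L/h

CL = k × Vd = 0.0208 × 238 = 4.950 L/h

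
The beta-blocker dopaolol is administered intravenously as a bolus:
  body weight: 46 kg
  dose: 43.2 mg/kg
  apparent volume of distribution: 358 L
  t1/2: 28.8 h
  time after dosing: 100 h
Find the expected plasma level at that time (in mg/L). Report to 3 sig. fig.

0.500 mg/L

Total dose = 43.2 × 46 = 1987 mg
C₀ = Dose / Vd = 1987 / 358 = 5.550 mg/L
k = ln2 / t½ = 0.693147 / 28.8 = 0.02407 h⁻¹
C = C₀ · e^(−k·t) = 5.550 × e^(−0.02407 × 100)
  = 5.550 × 0.09009 = 0.5000 mg/L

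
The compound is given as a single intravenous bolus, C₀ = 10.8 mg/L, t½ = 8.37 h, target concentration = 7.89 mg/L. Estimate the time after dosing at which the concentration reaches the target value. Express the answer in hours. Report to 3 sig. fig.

3.79 h

k = ln2 / t½ = 0.693147 / 8.37 = 0.08281 h⁻¹
t = ln(C₀ / C) / k = ln(10.80 / 7.89) / 0.08281
  = ln(1.369) / 0.08281 = 0.3141 / 0.08281 = 3.793 h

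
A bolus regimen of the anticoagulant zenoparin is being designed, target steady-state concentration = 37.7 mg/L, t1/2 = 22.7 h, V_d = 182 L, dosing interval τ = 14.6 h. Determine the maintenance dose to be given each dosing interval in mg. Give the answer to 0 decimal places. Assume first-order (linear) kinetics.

k = ln2 / t½ = 0.693147 / 22.7 = 0.03054 h⁻¹
CL = k × Vd = 0.03054 × 182 = 5.558 L/h
At steady state, Dose/τ = Css × CL.
Dose = Css × CL × τ = 37.7 × 5.558 × 14.6 = 3059 mg

3059 mg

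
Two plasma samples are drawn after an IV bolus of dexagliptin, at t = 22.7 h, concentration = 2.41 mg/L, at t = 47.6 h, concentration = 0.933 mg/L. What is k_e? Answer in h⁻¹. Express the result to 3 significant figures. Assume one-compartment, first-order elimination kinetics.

k = ln(C₁/C₂) / (t₂ − t₁) = ln(2.41/0.933) / (47.6 − 22.7)
  = 0.9490 / 24.90 = 0.03811 h⁻¹

0.0381 h⁻¹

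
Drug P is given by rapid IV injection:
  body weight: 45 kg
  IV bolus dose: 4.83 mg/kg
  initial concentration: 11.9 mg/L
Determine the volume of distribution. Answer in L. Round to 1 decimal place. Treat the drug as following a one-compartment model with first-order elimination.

18.3 L

Dose = 4.83 × 45 = 217.4 mg
Vd = Dose / C₀ = 217.4 / 11.9 = 18.27 L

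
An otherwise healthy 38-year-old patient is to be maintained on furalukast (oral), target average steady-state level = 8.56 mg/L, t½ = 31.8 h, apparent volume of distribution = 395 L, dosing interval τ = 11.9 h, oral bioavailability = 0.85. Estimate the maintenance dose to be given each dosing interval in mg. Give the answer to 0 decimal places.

1032 mg

k = ln2 / t½ = 0.693147 / 31.8 = 0.02180 h⁻¹
CL = k × Vd = 0.02180 × 395 = 8.611 L/h
At steady state, F × (Dose/τ) = Css × CL.
Dose = Css × CL × τ / F = 8.56 × 8.611 × 11.9 / 0.85 = 1032 mg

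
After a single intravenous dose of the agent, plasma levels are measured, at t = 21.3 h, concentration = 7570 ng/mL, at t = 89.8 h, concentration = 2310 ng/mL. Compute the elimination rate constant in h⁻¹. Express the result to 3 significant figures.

k = ln(C₁/C₂) / (t₂ − t₁) = ln(7570/2310) / (89.8 − 21.3)
  = 1.187 / 68.50 = 0.01733 h⁻¹

0.0173 h⁻¹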